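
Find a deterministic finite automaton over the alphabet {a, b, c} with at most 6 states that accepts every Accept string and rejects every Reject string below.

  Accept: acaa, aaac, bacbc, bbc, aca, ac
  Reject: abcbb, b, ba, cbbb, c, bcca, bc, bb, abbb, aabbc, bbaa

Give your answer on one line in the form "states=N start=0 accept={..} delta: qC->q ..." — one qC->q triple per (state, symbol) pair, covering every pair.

states=4 start=0 accept={1} delta: 0a->1 0b->2 0c->0 1a->1 1b->0 1c->1 2a->2 2b->3 2c->2 3a->2 3b->0 3c->1

Grow the machine one transition at a time. Run the examples from 0; the earliest place one falls off (shortest prefix, ties alphabetical) gets sent to the lowest-numbered state that keeps every Accept/Reject pair distinguishable — a pair clashes when both reach the same state with identical unread suffix — and to a fresh state only if none does.
a: 0a undefined. 0a->0: no, aaac/c meet in 0 with "c" left. Open state 1: 0a->1.
b: 0b undefined. 0b->0: no, bbc/c meet in 0 with "c" left. 0b->1: no, ac/bc meet in 1 with "c" left. Open state 2: 0b->2.
c: 0c undefined. 0c->0: ok.
aa: 1a undefined. 1a->0: no, bbc/aabbc meet in 2 with "bc" left. 1a->1: ok.
ab: 1b undefined. 1b->0: ok.
ac: 1c undefined. 1c->0: no, aaac/c meet in 0. 1c->1: ok.
ba: 2a undefined. 2a->0: no, bacbc/bc meet in 2 with "c" left. 2a->1: no, acaa/ba meet in 1. 2a->2: ok.
bb: 2b undefined. 2b->0: no, acaa/bbaa meet in 1. 2b->1: no, acaa/abcbb meet in 1. 2b->2: no, bbc/bc meet in 2 with "c" left. Open state 3: 2b->3.
bc: 2c undefined. 2c->0: no, acaa/bcca meet in 1. 2c->1: no, acaa/bcca meet in 1. 2c->2: ok.
bba: 3a undefined. 3a->0: no, acaa/bbaa meet in 1. 3a->1: no, acaa/bbaa meet in 1. 3a->2: ok.
bbc: 3c undefined. 3c->0: no, bacbc/c meet in 0. 3c->1: ok.
cbbb: 3b undefined. 3b->0: ok.
All examples now run through 4 states with every (state, symbol) defined. Accept strings end in {1}, Reject strings end in {0,2,3}; accept={1}.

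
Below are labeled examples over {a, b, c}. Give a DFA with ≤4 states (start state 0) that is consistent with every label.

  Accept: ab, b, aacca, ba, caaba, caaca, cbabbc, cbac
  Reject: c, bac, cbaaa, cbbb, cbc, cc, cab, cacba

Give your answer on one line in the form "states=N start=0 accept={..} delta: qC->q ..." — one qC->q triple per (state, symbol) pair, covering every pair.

states=4 start=0 accept={0,3} delta: 0a->0 0b->0 0c->1 1a->1 1b->2 1c->2 2a->3 2b->1 2c->1 3a->1 3b->3 3c->0

Fold the examples into a partial DFA from state 0: repeatedly fix the first undefined (state, symbol) met by the shortest-then-alphabetical prefix, trying targets in increasing order and rejecting any under which an Accept and a Reject string meet in one state with the same remainder; add a state when all current targets are rejected. Accepting states are where Accept strings end.
a: 0a undefined. 0a->0: ok.
b: 0b undefined. 0b->0: ok.
c: 0c undefined. 0c->0: no, ab/c meet in 0. Open state 1: 0c->1.
ca: 1a undefined. 1a->0: no, ab/cab meet in 0. 1a->1: ok.
cb: 1b undefined. 1b->0: no, ab/cbaaa meet in 0. 1b->1: no, caaba/c meet in 1. Open state 2: 1b->2.
cc: 1c undefined. 1c->0: no, ab/cc meet in 0. 1c->1: no, aacca/c meet in 1. 1c->2: ok.
cba: 2a undefined. 2a->0: no, ab/cbaaa meet in 0. 2a->1: no, aacca/c meet in 1. 2a->2: no, aacca/cbaaa meet in 2. Open state 3: 2a->3.
cbb: 2b undefined. 2b->0: no, ab/cbbb meet in 0. 2b->1: ok.
cbc: 2c undefined. 2c->0: no, ab/cbc meet in 0. 2c->1: ok.
cbaa: 3a undefined. 3a->0: no, ab/cbaaa meet in 0. 3a->1: ok.
cbab: 3b undefined. 3b->0: no, cbabbc/c meet in 1. 3b->1: no, cbabbc/c meet in 1. 3b->2: no, cbabbc/cbbb meet in 2. 3b->3: ok.
cbac: 3c undefined. 3c->0: ok.
All examples now run through 4 states with every (state, symbol) defined. Accept strings end in {0,3}, Reject strings end in {1,2}; accept={0,3}.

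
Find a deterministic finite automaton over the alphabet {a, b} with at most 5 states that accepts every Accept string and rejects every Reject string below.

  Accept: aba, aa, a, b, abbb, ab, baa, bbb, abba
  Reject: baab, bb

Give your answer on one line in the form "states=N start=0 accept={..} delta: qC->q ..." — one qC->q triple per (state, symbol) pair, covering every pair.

states=3 start=0 accept={0,1} delta: 0a->0 0b->1 1a->1 1b->2 2a->0 2b->0

State merging on the prefix tree: take the shortest (then alphabetical) example prefix whose next move is undefined and point that move at state 0, else 1, else 2, ...; a target is out if some Accept/Reject pair would then sit in one state with the same input left (inseparable). If every existing state is out, open a new one.
a: 0a undefined. 0a->0: ok.
b: 0b undefined. 0b->0: no, aba/baab meet in 0. Open state 1: 0b->1.
ba: 1a undefined. 1a->0: no, b/baab meet in 1. 1a->1: ok.
bb: 1b undefined. 1b->0: no, aa/baab meet in 0. 1b->1: no, aba/baab meet in 1. Open state 2: 1b->2.
bbb: 2b undefined. 2b->0: ok.
abba: 2a undefined. 2a->0: ok.
All examples now run through 3 states with every (state, symbol) defined. Accept strings end in {0,1}, Reject strings end in {2}; accept={0,1}.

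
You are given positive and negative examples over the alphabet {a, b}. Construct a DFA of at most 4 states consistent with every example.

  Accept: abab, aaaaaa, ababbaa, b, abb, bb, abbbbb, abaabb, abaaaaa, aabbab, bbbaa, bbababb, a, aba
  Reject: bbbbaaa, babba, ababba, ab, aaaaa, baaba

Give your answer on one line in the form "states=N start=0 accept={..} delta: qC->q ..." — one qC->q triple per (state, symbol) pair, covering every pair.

states=4 start=0 accept={0,1,2} delta: 0a->1 0b->0 1a->2 1b->3 2a->3 2b->2 3a->2 3b->2

Grow the machine one transition at a time. Run the examples from 0; the earliest place one falls off (shortest prefix, ties alphabetical) gets sent to the lowest-numbered state that keeps every Accept/Reject pair distinguishable — a pair clashes when both reach the same state with identical unread suffix — and to a fresh state only if none does.
a: 0a undefined. 0a->0: no, aaaaaa/aaaaa meet in 0. Open state 1: 0a->1.
b: 0b undefined. 0b->0: ok.
aa: 1a undefined. 1a->0: no, aabbab/ab meet in 1 with "b" left. 1a->1: no, aaaaaa/bbbbaaa meet in 1. Open state 2: 1a->2.
ab: 1b undefined. 1b->0: no, abab/ab meet in 0. 1b->1: no, abb/ab meet in 1. 1b->2: no, bbbaa/ab meet in 2. Open state 3: 1b->3.
aaa: 2a undefined. 2a->0: no, aaaaaa/bbbbaaa meet in 0. 2a->1: no, a/bbbbaaa meet in 1. 2a->2: no, aaaaaa/bbbbaaa meet in 2. 2a->3: ok.
aab: 2b undefined. 2b->0: no, aabbab/bbbbaaa meet in 3. 2b->1: no, bbbaa/baaba meet in 2. 2b->2: ok.
aba: 3a undefined. 3a->0: no, a/ababba meet in 1. 3a->1: no, abab/bbbbaaa meet in 3. 3a->2: ok.
abb: 3b undefined. 3b->0: no, a/babba meet in 1. 3b->1: no, abab/babba meet in 2. 3b->2: ok.
All examples now run through 4 states with every (state, symbol) defined. Accept strings end in {0,1,2}, Reject strings end in {3}; accept={0,1,2}.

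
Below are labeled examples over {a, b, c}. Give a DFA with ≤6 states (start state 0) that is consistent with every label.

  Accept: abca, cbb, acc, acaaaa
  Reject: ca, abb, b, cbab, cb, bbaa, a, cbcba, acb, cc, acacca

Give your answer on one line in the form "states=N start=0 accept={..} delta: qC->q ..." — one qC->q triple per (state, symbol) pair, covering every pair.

states=5 start=0 accept={2,3} delta: 0a->1 0b->0 0c->2 1a->0 1b->1 1c->3 2a->0 2b->4 2c->0 3a->3 3b->0 3c->2 4a->0 4b->2 4c->0

State merging on the prefix tree: take the shortest (then alphabetical) example prefix whose next move is undefined and point that move at state 0, else 1, else 2, ...; a target is out if some Accept/Reject pair would then sit in one state with the same input left (inseparable). If every existing state is out, open a new one.
a: 0a undefined. 0a->0: no, acc/cc meet in 0 with "cc" left. Open state 1: 0a->1.
b: 0b undefined. 0b->0: ok.
c: 0c undefined. 0c->0: no, cbb/b meet in 0. 0c->1: no, cbb/abb meet in 1 with "bb" left. Open state 2: 0c->2.
ab: 1b undefined. 1b->0: no, abca/ca meet in 2 with "a" left. 1b->1: ok.
ac: 1c undefined. 1c->0: no, abca/abb meet in 1. 1c->1: no, abca/bbaa meet in 1 with "a" left. 1c->2: no, abca/ca meet in 2 with "a" left. Open state 3: 1c->3.
ca: 2a undefined. 2a->0: ok.
cb: 2b undefined. 2b->0: no, cbb/ca meet in 0. 2b->1: no, cbb/abb meet in 1. 2b->2: no, cbb/cb meet in 2. 2b->3: no, cbb/acb meet in 3 with "b" left. Open state 4: 2b->4.
cc: 2c undefined. 2c->0: ok.
aca: 3a undefined. 3a->0: no, abca/ca meet in 0. 3a->1: no, abca/abb meet in 1. 3a->2: no, acaaaa/bbaa meet in 1 with "a" left. 3a->3: ok.
acb: 3b undefined. 3b->0: ok.
acc: 3c undefined. 3c->0: no, acc/ca meet in 0. 3c->1: no, abca/acacca meet in 3. 3c->2: ok.
cba: 4a undefined. 4a->0: ok.
cbb: 4b undefined. 4b->0: no, cbb/ca meet in 0. 4b->1: no, cbb/abb meet in 1. 4b->2: ok.
cbc: 4c undefined. 4c->0: ok.
bbaa: 1a undefined. 1a->0: ok.
All examples now run through 5 states with every (state, symbol) defined. Accept strings end in {2,3}, Reject strings end in {0,1,4}; accept={2,3}.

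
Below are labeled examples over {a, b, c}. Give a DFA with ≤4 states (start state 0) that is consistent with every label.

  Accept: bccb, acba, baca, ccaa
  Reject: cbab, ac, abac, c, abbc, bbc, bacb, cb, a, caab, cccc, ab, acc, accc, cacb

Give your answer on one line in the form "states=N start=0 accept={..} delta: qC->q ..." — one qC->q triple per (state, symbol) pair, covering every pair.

states=4 start=0 accept={2} delta: 0a->0 0b->0 0c->1 1a->2 1b->1 1c->3 2a->0 2b->0 2c->0 3a->1 3b->2 3c->0

Fold the examples into a partial DFA from state 0: repeatedly fix the first undefined (state, symbol) met by the shortest-then-alphabetical prefix, trying targets in increasing order and rejecting any under which an Accept and a Reject string meet in one state with the same remainder; add a state when all current targets are rejected. Accepting states are where Accept strings end.
a: 0a undefined. 0a->0: ok.
b: 0b undefined. 0b->0: ok.
c: 0c undefined. 0c->0: no, bccb/cbab meet in 0. Open state 1: 0c->1.
ca: 1a undefined. 1a->0: no, baca/a meet in 0. 1a->1: no, bccb/cacb meet in 1 with "cb" left. Open state 2: 1a->2.
cb: 1b undefined. 1b->0: no, acba/cbab meet in 0. 1b->1: ok.
cc: 1c undefined. 1c->0: no, bccb/a meet in 0. 1c->1: no, bccb/ac meet in 1. 1c->2: no, bccb/cbab meet in 2 with "b" left. Open state 3: 1c->3.
caa: 2a undefined. 2a->0: ok.
cac: 2c undefined. 2c->0: ok.
cca: 3a undefined. 3a->0: no, ccaa/a meet in 0. 3a->1: ok.
ccc: 3c undefined. 3c->0: ok.
bccb: 3b undefined. 3b->0: no, bccb/a meet in 0. 3b->1: no, bccb/ac meet in 1. 3b->2: ok.
cbab: 2b undefined. 2b->0: ok.
All examples now run through 4 states with every (state, symbol) defined. Accept strings end in {2}, Reject strings end in {0,1,3}; accept={2}.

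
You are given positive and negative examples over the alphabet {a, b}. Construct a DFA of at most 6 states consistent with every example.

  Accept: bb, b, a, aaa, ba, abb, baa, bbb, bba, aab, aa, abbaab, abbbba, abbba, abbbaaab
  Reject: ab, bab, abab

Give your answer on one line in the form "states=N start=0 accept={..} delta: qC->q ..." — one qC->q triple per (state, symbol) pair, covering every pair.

Grow the machine one transition at a time. Run the examples from 0; the earliest place one falls off (shortest prefix, ties alphabetical) gets sent to the lowest-numbered state that keeps every Accept/Reject pair distinguishable — a pair clashes when both reach the same state with identical unread suffix — and to a fresh state only if none does.
a: 0a undefined. 0a->0: no, b/ab meet in 0 with "b" left. Open state 1: 0a->1.
b: 0b undefined. 0b->0: ok.
aa: 1a undefined. 1a->0: ok.
ab: 1b undefined. 1b->0: no, bb/ab meet in 0. 1b->1: no, bb/abab meet in 0. Open state 2: 1b->2.
aba: 2a undefined. 2a->0: no, bb/abab meet in 0. 2a->1: ok.
abb: 2b undefined. 2b->0: no, abbbaaab/ab meet in 2. 2b->1: no, abbaab/ab meet in 2. 2b->2: no, abb/ab meet in 2. Open state 3: 2b->3.
abba: 3a undefined. 3a->0: no, abbaab/ab meet in 2. 3a->1: ok.
abbb: 3b undefined. 3b->0: no, abbbaaab/ab meet in 2. 3b->1: ok.
All examples now run through 4 states with every (state, symbol) defined. Accept strings end in {0,1,3}, Reject strings end in {2}; accept={0,1,3}.

states=4 start=0 accept={0,1,3} delta: 0a->1 0b->0 1a->0 1b->2 2a->1 2b->3 3a->1 3b->1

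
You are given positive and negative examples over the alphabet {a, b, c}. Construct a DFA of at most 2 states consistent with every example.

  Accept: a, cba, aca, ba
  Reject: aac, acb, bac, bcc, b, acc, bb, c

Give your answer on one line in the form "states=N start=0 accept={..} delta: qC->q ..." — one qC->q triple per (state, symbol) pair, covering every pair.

Fold the examples into a partial DFA from state 0: repeatedly fix the first undefined (state, symbol) met by the shortest-then-alphabetical prefix, trying targets in increasing order and rejecting any under which an Accept and a Reject string meet in one state with the same remainder; add a state when all current targets are rejected. Accepting states are where Accept strings end.
a: 0a undefined. 0a->0: ok.
b: 0b undefined. 0b->0: no, a/b meet in 0. Open state 1: 0b->1.
c: 0c undefined. 0c->0: no, a/aac meet in 0. 0c->1: ok.
ba: 1a undefined. 1a->0: ok.
bb: 1b undefined. 1b->0: no, a/acb meet in 0. 1b->1: ok.
bc: 1c undefined. 1c->0: no, a/acc meet in 0. 1c->1: ok.
All examples now run through 2 states with every (state, symbol) defined. Accept strings end in {0}, Reject strings end in {1}; accept={0}.

states=2 start=0 accept={0} delta: 0a->0 0b->1 0c->1 1a->0 1b->1 1c->1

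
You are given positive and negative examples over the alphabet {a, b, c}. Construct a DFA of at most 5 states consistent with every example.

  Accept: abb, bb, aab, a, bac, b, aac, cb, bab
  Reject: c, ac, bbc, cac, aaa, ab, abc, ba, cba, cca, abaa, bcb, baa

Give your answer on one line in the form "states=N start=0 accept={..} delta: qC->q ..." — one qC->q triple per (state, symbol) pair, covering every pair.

State merging on the prefix tree: take the shortest (then alphabetical) example prefix whose next move is undefined and point that move at state 0, else 1, else 2, ...; a target is out if some Accept/Reject pair would then sit in one state with the same input left (inseparable). If every existing state is out, open a new one.
a: 0a undefined. 0a->0: no, aab/ab meet in 0 with "b" left. Open state 1: 0a->1.
b: 0b undefined. 0b->0: no, a/ba meet in 1. 0b->1: no, bb/ab meet in 1 with "b" left. Open state 2: 0b->2.
c: 0c undefined. 0c->0: no, a/cca meet in 1. 0c->1: no, a/c meet in 1. 0c->2: no, bac/cac meet in 2 with "ac" left. Open state 3: 0c->3.
aa: 1a undefined. 1a->0: no, a/aaa meet in 1. 1a->1: no, aab/ab meet in 1 with "b" left. 1a->2: ok.
ab: 1b undefined. 1b->0: no, abb/abaa meet in 2. 1b->1: no, abb/ab meet in 1. 1b->2: no, b/ab meet in 2. 1b->3: ok.
ac: 1c undefined. 1c->0: ok.
ba: 2a undefined. 2a->0: no, a/baa meet in 1. 2a->1: no, a/aaa meet in 1. 2a->2: no, b/aaa meet in 2. 2a->3: no, bac/abc meet in 3 with "c" left. Open state 4: 2a->4.
bb: 2b undefined. 2b->0: no, bb/ac meet in 0. 2b->1: ok.
bc: 2c undefined. 2c->0: no, b/bcb meet in 2. 2c->1: ok.
ca: 3a undefined. 3a->0: no, bb/abaa meet in 1. 3a->1: no, b/abaa meet in 2. 3a->2: no, bb/cac meet in 1. 3a->3: ok.
cb: 3b undefined. 3b->0: no, abb/ac meet in 0. 3b->1: no, b/cba meet in 2. 3b->2: ok.
cc: 3c undefined. 3c->0: no, bb/cca meet in 1. 3c->1: no, abb/cca meet in 2. 3c->2: no, abb/cac meet in 2. 3c->3: ok.
baa: 4a undefined. 4a->0: ok.
bab: 4b undefined. 4b->0: no, bab/ac meet in 0. 4b->1: ok.
bac: 4c undefined. 4c->0: no, bac/ac meet in 0. 4c->1: ok.
All examples now run through 5 states with every (state, symbol) defined. Accept strings end in {1,2}, Reject strings end in {0,3,4}; accept={1,2}.

states=5 start=0 accept={1,2} delta: 0a->1 0b->2 0c->3 1a->2 1b->3 1c->0 2a->4 2b->1 2c->1 3a->3 3b->2 3c->3 4a->0 4b->1 4c->1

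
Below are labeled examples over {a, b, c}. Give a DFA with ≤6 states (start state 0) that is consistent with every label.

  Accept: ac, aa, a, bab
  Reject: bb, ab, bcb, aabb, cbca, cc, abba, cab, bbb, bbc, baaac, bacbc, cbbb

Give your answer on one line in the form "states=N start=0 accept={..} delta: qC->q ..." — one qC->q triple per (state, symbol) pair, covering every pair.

Fold the examples into a partial DFA from state 0: repeatedly fix the first undefined (state, symbol) met by the shortest-then-alphabetical prefix, trying targets in increasing order and rejecting any under which an Accept and a Reject string meet in one state with the same remainder; add a state when all current targets are rejected. Accepting states are where Accept strings end.
a: 0a undefined. 0a->0: ok.
b: 0b undefined. 0b->0: no, ac/bbc meet in 0 with "c" left. Open state 1: 0b->1.
c: 0c undefined. 0c->0: no, ac/cc meet in 0. 0c->1: no, ac/ab meet in 1. Open state 2: 0c->2.
ba: 1a undefined. 1a->0: no, ac/baaac meet in 2. 1a->1: no, bab/bb meet in 1 with "b" left. 1a->2: ok.
bb: 1b undefined. 1b->0: no, ac/bbc meet in 2. 1b->1: no, ac/abba meet in 2. 1b->2: no, ac/bb meet in 2. Open state 3: 1b->3.
bc: 1c undefined. 1c->0: ok.
ca: 2a undefined. 2a->0: no, ac/baaac meet in 2. 2a->1: ok.
cb: 2b undefined. 2b->0: ok.
cc: 2c undefined. 2c->0: no, aa/cc meet in 0. 2c->1: ok.
bbb: 3b undefined. 3b->0: no, aa/bbb meet in 0. 3b->1: ok.
bbc: 3c undefined. 3c->0: no, aa/bbc meet in 0. 3c->1: ok.
abba: 3a undefined. 3a->0: no, aa/abba meet in 0. 3a->1: ok.
All examples now run through 4 states with every (state, symbol) defined. Accept strings end in {0,2}, Reject strings end in {1,3}; accept={0,2}.

states=4 start=0 accept={0,2} delta: 0a->0 0b->1 0c->2 1a->2 1b->3 1c->0 2a->1 2b->0 2c->1 3a->1 3b->1 3c->1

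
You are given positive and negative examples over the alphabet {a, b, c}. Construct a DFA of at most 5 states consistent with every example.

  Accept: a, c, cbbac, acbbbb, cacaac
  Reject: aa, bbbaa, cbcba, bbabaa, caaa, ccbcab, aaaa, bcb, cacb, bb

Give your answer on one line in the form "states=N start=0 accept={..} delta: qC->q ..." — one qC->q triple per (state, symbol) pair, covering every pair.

Fold the examples into a partial DFA from state 0: repeatedly fix the first undefined (state, symbol) met by the shortest-then-alphabetical prefix, trying targets in increasing order and rejecting any under which an Accept and a Reject string meet in one state with the same remainder; add a state when all current targets are rejected. Accepting states are where Accept strings end.
a: 0a undefined. 0a->0: no, a/aa meet in 0. Open state 1: 0a->1.
b: 0b undefined. 0b->0: ok.
c: 0c undefined. 0c->0: no, a/cbcba meet in 1. 0c->1: ok.
aa: 1a undefined. 1a->0: ok.
ac: 1c undefined. 1c->0: no, acbbbb/aa meet in 0. 1c->1: ok.
cb: 1b undefined. 1b->0: no, a/cbcba meet in 1. 1b->1: no, a/bbabaa meet in 1. Open state 2: 1b->2.
cbb: 2b undefined. 2b->0: no, acbbbb/aa meet in 0. 2b->1: ok.
cbc: 2c undefined. 2c->0: no, a/cbcba meet in 1. 2c->1: ok.
bbaba: 2a undefined. 2a->0: no, a/bbabaa meet in 1. 2a->1: no, a/cbcba meet in 1. 2a->2: ok.
All examples now run through 3 states with every (state, symbol) defined. Accept strings end in {1}, Reject strings end in {0,2}; accept={1}.

states=3 start=0 accept={1} delta: 0a->1 0b->0 0c->1 1a->0 1b->2 1c->1 2a->2 2b->1 2c->1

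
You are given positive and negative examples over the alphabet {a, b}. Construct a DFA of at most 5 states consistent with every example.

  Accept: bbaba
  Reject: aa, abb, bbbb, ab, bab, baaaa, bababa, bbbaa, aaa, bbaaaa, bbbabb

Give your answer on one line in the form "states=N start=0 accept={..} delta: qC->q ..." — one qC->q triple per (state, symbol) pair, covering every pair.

states=5 start=0 accept={4} delta: 0a->0 0b->1 1a->0 1b->2 2a->2 2b->3 3a->4 3b->0 4a->0 4b->0

State merging on the prefix tree: take the shortest (then alphabetical) example prefix whose next move is undefined and point that move at state 0, else 1, else 2, ...; a target is out if some Accept/Reject pair would then sit in one state with the same input left (inseparable). If every existing state is out, open a new one.
a: 0a undefined. 0a->0: ok.
b: 0b undefined. 0b->0: no, bbaba/aa meet in 0. Open state 1: 0b->1.
ba: 1a undefined. 1a->0: ok.
bb: 1b undefined. 1b->0: no, bbaba/aa meet in 0. 1b->1: no, bbaba/aa meet in 0. Open state 2: 1b->2.
bba: 2a undefined. 2a->0: no, bbaba/aa meet in 0. 2a->1: no, bbaba/ab meet in 1. 2a->2: ok.
bbb: 2b undefined. 2b->0: no, bbaba/aa meet in 0. 2b->1: no, bbaba/aa meet in 0. 2b->2: no, bbaba/abb meet in 2. Open state 3: 2b->3.
bbba: 3a undefined. 3a->0: no, bbaba/aa meet in 0. 3a->1: no, bbaba/ab meet in 1. 3a->2: no, bbaba/abb meet in 2. 3a->3: no, bbaba/bbbaa meet in 3. Open state 4: 3a->4.
bbbb: 3b undefined. 3b->0: ok.
bbbaa: 4a undefined. 4a->0: ok.
bbbab: 4b undefined. 4b->0: ok.
All examples now run through 5 states with every (state, symbol) defined. Accept strings end in {4}, Reject strings end in {0,1,2}; accept={4}.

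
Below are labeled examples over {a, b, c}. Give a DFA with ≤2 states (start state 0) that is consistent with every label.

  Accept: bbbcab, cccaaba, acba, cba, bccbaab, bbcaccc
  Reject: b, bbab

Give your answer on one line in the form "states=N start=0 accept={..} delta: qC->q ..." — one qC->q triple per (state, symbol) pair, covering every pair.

states=2 start=0 accept={1} delta: 0a->0 0b->0 0c->1 1a->1 1b->1 1c->1

Grow the machine one transition at a time. Run the examples from 0; the earliest place one falls off (shortest prefix, ties alphabetical) gets sent to the lowest-numbered state that keeps every Accept/Reject pair distinguishable — a pair clashes when both reach the same state with identical unread suffix — and to a fresh state only if none does.
a: 0a undefined. 0a->0: ok.
b: 0b undefined. 0b->0: ok.
c: 0c undefined. 0c->0: no, bbbcab/b meet in 0. Open state 1: 0c->1.
cb: 1b undefined. 1b->0: no, acba/b meet in 0. 1b->1: ok.
cc: 1c undefined. 1c->0: no, bccbaab/b meet in 0. 1c->1: ok.
cba: 1a undefined. 1a->0: no, bbbcab/b meet in 0. 1a->1: ok.
All examples now run through 2 states with every (state, symbol) defined. Accept strings end in {1}, Reject strings end in {0}; accept={1}.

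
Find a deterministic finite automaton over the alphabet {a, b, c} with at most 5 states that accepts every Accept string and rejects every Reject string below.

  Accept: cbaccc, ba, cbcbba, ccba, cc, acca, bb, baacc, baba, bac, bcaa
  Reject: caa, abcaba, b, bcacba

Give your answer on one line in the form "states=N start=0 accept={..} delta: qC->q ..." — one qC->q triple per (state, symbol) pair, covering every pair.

states=5 start=0 accept={0,2,3,4} delta: 0a->0 0b->1 0c->1 1a->2 1b->0 1c->3 2a->1 2b->0 2c->0 3a->4 3b->0 3c->0 4a->0 4b->2 4c->4

Grow the machine one transition at a time. Run the examples from 0; the earliest place one falls off (shortest prefix, ties alphabetical) gets sent to the lowest-numbered state that keeps every Accept/Reject pair distinguishable — a pair clashes when both reach the same state with identical unread suffix — and to a fresh state only if none does.
a: 0a undefined. 0a->0: ok.
b: 0b undefined. 0b->0: no, ba/b meet in 0. Open state 1: 0b->1.
c: 0c undefined. 0c->0: no, cc/caa meet in 0. 0c->1: ok.
ba: 1a undefined. 1a->0: no, ba/caa meet in 0. 1a->1: no, ba/caa meet in 1. Open state 2: 1a->2.
bb: 1b undefined. 1b->0: ok.
bc: 1c undefined. 1c->0: no, cbaccc/b meet in 1. 1c->1: no, cbaccc/b meet in 1. 1c->2: no, acca/caa meet in 2 with "a" left. Open state 3: 1c->3.
baa: 2a undefined. 2a->0: no, bb/caa meet in 0. 2a->1: ok.
bab: 2b undefined. 2b->0: ok.
bac: 2c undefined. 2c->0: ok.
bca: 3a undefined. 3a->0: no, ba/abcaba meet in 2. 3a->1: no, ccba/bcacba meet in 3 with "ba" left. 3a->2: no, ba/bcacba meet in 2. 3a->3: no, ccba/abcaba meet in 3 with "ba" left. Open state 4: 3a->4.
ccb: 3b undefined. 3b->0: ok.
bcaa: 4a undefined. 4a->0: ok.
bcac: 4c undefined. 4c->0: no, ba/bcacba meet in 2. 4c->1: no, ccba/bcacba meet in 0. 4c->2: no, ccba/bcacba meet in 0. 4c->3: no, ccba/bcacba meet in 0. 4c->4: ok.
abcab: 4b undefined. 4b->0: no, ccba/abcaba meet in 0. 4b->1: no, ba/abcaba meet in 2. 4b->2: ok.
baacc: 3c undefined. 3c->0: ok.
All examples now run through 5 states with every (state, symbol) defined. Accept strings end in {0,2,3,4}, Reject strings end in {1}; accept={0,2,3,4}.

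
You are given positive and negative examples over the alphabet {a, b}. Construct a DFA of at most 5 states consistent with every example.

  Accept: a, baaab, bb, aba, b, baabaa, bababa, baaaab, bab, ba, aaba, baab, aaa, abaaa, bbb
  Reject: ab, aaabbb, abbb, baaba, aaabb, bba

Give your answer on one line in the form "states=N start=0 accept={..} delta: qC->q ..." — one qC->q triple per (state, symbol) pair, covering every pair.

states=5 start=0 accept={0,1,2,4} delta: 0a->1 0b->2 1a->0 1b->3 2a->2 2b->4 3a->0 3b->3 4a->3 4b->0

Grow the machine one transition at a time. Run the examples from 0; the earliest place one falls off (shortest prefix, ties alphabetical) gets sent to the lowest-numbered state that keeps every Accept/Reject pair distinguishable — a pair clashes when both reach the same state with identical unread suffix — and to a fresh state only if none does.
a: 0a undefined. 0a->0: no, bb/aaabb meet in 0 with "bb" left. Open state 1: 0a->1.
b: 0b undefined. 0b->0: no, a/bba meet in 1. 0b->1: no, bb/ab meet in 1 with "b" left. Open state 2: 0b->2.
aa: 1a undefined. 1a->0: ok.
ab: 1b undefined. 1b->0: no, bb/aaabbb meet in 2 with "b" left. 1b->1: no, a/ab meet in 1. 1b->2: no, bb/aaabb meet in 2 with "b" left. Open state 3: 1b->3.
ba: 2a undefined. 2a->0: no, aba/baaba meet in 3 with "a" left. 2a->1: no, a/baaba meet in 1. 2a->2: ok.
bb: 2b undefined. 2b->0: no, a/baaba meet in 1. 2b->1: no, bbb/ab meet in 3. 2b->2: no, baaab/baaba meet in 2. 2b->3: no, baaab/ab meet in 3. Open state 4: 2b->4.
aba: 3a undefined. 3a->0: ok.
abb: 3b undefined. 3b->0: no, aba/aaabb meet in 0. 3b->1: no, a/aaabb meet in 1. 3b->2: no, baaab/aaabbb meet in 4. 3b->3: ok.
bba: 4a undefined. 4a->0: no, aba/baaba meet in 0. 4a->1: no, a/baaba meet in 1. 4a->2: no, b/baaba meet in 2. 4a->3: ok.
bbb: 4b undefined. 4b->0: ok.
All examples now run through 5 states with every (state, symbol) defined. Accept strings end in {0,1,2,4}, Reject strings end in {3}; accept={0,1,2,4}.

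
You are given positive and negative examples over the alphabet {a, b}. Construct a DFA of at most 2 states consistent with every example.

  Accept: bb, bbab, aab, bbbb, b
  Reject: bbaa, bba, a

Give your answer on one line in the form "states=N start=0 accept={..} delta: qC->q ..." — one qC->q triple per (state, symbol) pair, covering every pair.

states=2 start=0 accept={1} delta: 0a->0 0b->1 1a->0 1b->1

Grow the machine one transition at a time. Run the examples from 0; the earliest place one falls off (shortest prefix, ties alphabetical) gets sent to the lowest-numbered state that keeps every Accept/Reject pair distinguishable — a pair clashes when both reach the same state with identical unread suffix — and to a fresh state only if none does.
a: 0a undefined. 0a->0: ok.
b: 0b undefined. 0b->0: no, bb/bbaa meet in 0. Open state 1: 0b->1.
bb: 1b undefined. 1b->0: no, bb/bbaa meet in 0. 1b->1: ok.
bba: 1a undefined. 1a->0: ok.
All examples now run through 2 states with every (state, symbol) defined. Accept strings end in {1}, Reject strings end in {0}; accept={1}.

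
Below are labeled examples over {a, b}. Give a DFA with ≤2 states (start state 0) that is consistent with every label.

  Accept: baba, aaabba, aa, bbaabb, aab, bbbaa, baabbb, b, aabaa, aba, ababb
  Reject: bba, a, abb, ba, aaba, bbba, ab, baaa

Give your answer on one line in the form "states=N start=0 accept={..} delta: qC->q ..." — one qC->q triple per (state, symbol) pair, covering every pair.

Grow the machine one transition at a time. Run the examples from 0; the earliest place one falls off (shortest prefix, ties alphabetical) gets sent to the lowest-numbered state that keeps every Accept/Reject pair distinguishable — a pair clashes when both reach the same state with identical unread suffix — and to a fresh state only if none does.
a: 0a undefined. 0a->0: no, aaabba/bba meet in 0 with "bba" left. Open state 1: 0a->1.
b: 0b undefined. 0b->0: ok.
aa: 1a undefined. 1a->0: ok.
ab: 1b undefined. 1b->0: no, baba/bba meet in 1. 1b->1: ok.
All examples now run through 2 states with every (state, symbol) defined. Accept strings end in {0}, Reject strings end in {1}; accept={0}.

states=2 start=0 accept={0} delta: 0a->1 0b->0 1a->0 1b->1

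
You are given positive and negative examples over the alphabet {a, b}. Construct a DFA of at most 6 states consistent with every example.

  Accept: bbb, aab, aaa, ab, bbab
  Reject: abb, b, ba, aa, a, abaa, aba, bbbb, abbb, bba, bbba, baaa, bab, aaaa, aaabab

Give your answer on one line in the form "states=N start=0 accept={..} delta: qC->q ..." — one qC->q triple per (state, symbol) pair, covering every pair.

Fold the examples into a partial DFA from state 0: repeatedly fix the first undefined (state, symbol) met by the shortest-then-alphabetical prefix, trying targets in increasing order and rejecting any under which an Accept and a Reject string meet in one state with the same remainder; add a state when all current targets are rejected. Accepting states are where Accept strings end.
a: 0a undefined. 0a->0: no, bbb/abbb meet in 0 with "bbb" left. Open state 1: 0a->1.
b: 0b undefined. 0b->0: no, bbb/b meet in 0. 0b->1: no, bbb/abb meet in 1 with "bb" left. Open state 2: 0b->2.
aa: 1a undefined. 1a->0: no, aab/b meet in 2. 1a->1: no, aaa/aa meet in 1. 1a->2: no, aaa/ba meet in 2 with "a" left. Open state 3: 1a->3.
ab: 1b undefined. 1b->0: ok.
ba: 2a undefined. 2a->0: no, ab/ba meet in 0. 2a->1: no, aaa/baaa meet in 3 with "a" left. 2a->2: ok.
bb: 2b undefined. 2b->0: no, bbb/abb meet in 2. 2b->1: ok.
aaa: 3a undefined. 3a->0: ok.
aab: 3b undefined. 3b->0: ok.
All examples now run through 4 states with every (state, symbol) defined. Accept strings end in {0}, Reject strings end in {1,2,3}; accept={0}.

states=4 start=0 accept={0} delta: 0a->1 0b->2 1a->3 1b->0 2a->2 2b->1 3a->0 3b->0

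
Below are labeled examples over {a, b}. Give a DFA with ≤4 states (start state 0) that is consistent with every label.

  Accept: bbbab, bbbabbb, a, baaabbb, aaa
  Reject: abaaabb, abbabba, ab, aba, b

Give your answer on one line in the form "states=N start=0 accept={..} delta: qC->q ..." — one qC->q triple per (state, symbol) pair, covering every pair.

states=3 start=0 accept={0,2} delta: 0a->0 0b->1 1a->1 1b->2 2a->1 2b->1

State merging on the prefix tree: take the shortest (then alphabetical) example prefix whose next move is undefined and point that move at state 0, else 1, else 2, ...; a target is out if some Accept/Reject pair would then sit in one state with the same input left (inseparable). If every existing state is out, open a new one.
a: 0a undefined. 0a->0: ok.
b: 0b undefined. 0b->0: no, bbbab/abaaabb meet in 0. Open state 1: 0b->1.
ba: 1a undefined. 1a->0: no, a/aba meet in 0. 1a->1: ok.
bb: 1b undefined. 1b->0: no, bbbab/abbabba meet in 0. 1b->1: no, bbbab/abaaabb meet in 1. Open state 2: 1b->2.
bbb: 2b undefined. 2b->0: no, bbbab/ab meet in 1. 2b->1: ok.
abba: 2a undefined. 2a->0: no, a/abbabba meet in 0. 2a->1: ok.
All examples now run through 3 states with every (state, symbol) defined. Accept strings end in {0,2}, Reject strings end in {1}; accept={0,2}.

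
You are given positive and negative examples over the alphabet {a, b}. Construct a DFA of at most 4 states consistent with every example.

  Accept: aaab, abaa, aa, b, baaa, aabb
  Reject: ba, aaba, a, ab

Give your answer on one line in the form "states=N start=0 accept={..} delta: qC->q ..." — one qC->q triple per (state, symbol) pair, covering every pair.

Fold the examples into a partial DFA from state 0: repeatedly fix the first undefined (state, symbol) met by the shortest-then-alphabetical prefix, trying targets in increasing order and rejecting any under which an Accept and a Reject string meet in one state with the same remainder; add a state when all current targets are rejected. Accepting states are where Accept strings end.
a: 0a undefined. 0a->0: no, aaab/ab meet in 0 with "b" left. Open state 1: 0a->1.
b: 0b undefined. 0b->0: ok.
aa: 1a undefined. 1a->0: no, aaab/ab meet in 1 with "b" left. 1a->1: no, aaab/ab meet in 1 with "b" left. Open state 2: 1a->2.
ab: 1b undefined. 1b->0: no, b/ab meet in 0. 1b->1: ok.
aaa: 2a undefined. 2a->0: ok.
aab: 2b undefined. 2b->0: ok.
All examples now run through 3 states with every (state, symbol) defined. Accept strings end in {0,2}, Reject strings end in {1}; accept={0,2}.

states=3 start=0 accept={0,2} delta: 0a->1 0b->0 1a->2 1b->1 2a->0 2b->0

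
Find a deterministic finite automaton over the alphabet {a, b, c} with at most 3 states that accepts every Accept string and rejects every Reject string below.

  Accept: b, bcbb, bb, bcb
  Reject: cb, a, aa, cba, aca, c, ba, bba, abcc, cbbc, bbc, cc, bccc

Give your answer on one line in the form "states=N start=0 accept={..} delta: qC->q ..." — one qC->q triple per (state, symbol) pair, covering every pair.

Grow the machine one transition at a time. Run the examples from 0; the earliest place one falls off (shortest prefix, ties alphabetical) gets sent to the lowest-numbered state that keeps every Accept/Reject pair distinguishable — a pair clashes when both reach the same state with identical unread suffix — and to a fresh state only if none does.
a: 0a undefined. 0a->0: ok.
b: 0b undefined. 0b->0: no, b/a meet in 0. Open state 1: 0b->1.
c: 0c undefined. 0c->0: no, b/cb meet in 1. 0c->1: no, b/c meet in 1. Open state 2: 0c->2.
ba: 1a undefined. 1a->0: ok.
bb: 1b undefined. 1b->0: no, bb/a meet in 0. 1b->1: ok.
bc: 1c undefined. 1c->0: ok.
cb: 2b undefined. 2b->0: ok.
cc: 2c undefined. 2c->0: ok.
aca: 2a undefined. 2a->0: ok.
All examples now run through 3 states with every (state, symbol) defined. Accept strings end in {1}, Reject strings end in {0,2}; accept={1}.

states=3 start=0 accept={1} delta: 0a->0 0b->1 0c->2 1a->0 1b->1 1c->0 2a->0 2b->0 2c->0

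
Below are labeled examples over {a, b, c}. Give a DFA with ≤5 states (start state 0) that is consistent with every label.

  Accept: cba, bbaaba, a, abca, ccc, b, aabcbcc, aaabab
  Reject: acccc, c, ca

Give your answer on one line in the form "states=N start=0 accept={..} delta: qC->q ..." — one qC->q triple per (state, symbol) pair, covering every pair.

Fold the examples into a partial DFA from state 0: repeatedly fix the first undefined (state, symbol) met by the shortest-then-alphabetical prefix, trying targets in increasing order and rejecting any under which an Accept and a Reject string meet in one state with the same remainder; add a state when all current targets are rejected. Accepting states are where Accept strings end.
a: 0a undefined. 0a->0: ok.
b: 0b undefined. 0b->0: no, abca/ca meet in 0 with "ca" left. Open state 1: 0b->1.
c: 0c undefined. 0c->0: no, a/acccc meet in 0. 0c->1: no, b/c meet in 1. Open state 2: 0c->2.
bb: 1b undefined. 1b->0: ok.
ca: 2a undefined. 2a->0: no, a/ca meet in 0. 2a->1: no, b/ca meet in 1. 2a->2: ok.
cb: 2b undefined. 2b->0: ok.
cc: 2c undefined. 2c->0: no, cba/acccc meet in 0. 2c->1: ok.
abc: 1c undefined. 1c->0: no, aabcbcc/acccc meet in 2. 1c->1: no, ccc/acccc meet in 1. 1c->2: no, abca/c meet in 2. Open state 3: 1c->3.
abca: 3a undefined. 3a->0: ok.
aaaba: 1a undefined. 1a->0: ok.
aabcb: 3b undefined. 3b->0: ok.
acccc: 3c undefined. 3c->0: no, cba/acccc meet in 0. 3c->1: no, b/acccc meet in 1. 3c->2: ok.
All examples now run through 4 states with every (state, symbol) defined. Accept strings end in {0,1,3}, Reject strings end in {2}; accept={0,1,3}.

states=4 start=0 accept={0,1,3} delta: 0a->0 0b->1 0c->2 1a->0 1b->0 1c->3 2a->2 2b->0 2c->1 3a->0 3b->0 3c->2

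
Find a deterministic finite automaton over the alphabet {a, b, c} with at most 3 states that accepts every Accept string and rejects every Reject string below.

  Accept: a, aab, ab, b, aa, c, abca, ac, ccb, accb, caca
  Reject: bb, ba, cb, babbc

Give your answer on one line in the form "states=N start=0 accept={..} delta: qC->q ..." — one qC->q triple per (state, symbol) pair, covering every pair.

Fold the examples into a partial DFA from state 0: repeatedly fix the first undefined (state, symbol) met by the shortest-then-alphabetical prefix, trying targets in increasing order and rejecting any under which an Accept and a Reject string meet in one state with the same remainder; add a state when all current targets are rejected. Accepting states are where Accept strings end.
a: 0a undefined. 0a->0: ok.
b: 0b undefined. 0b->0: no, a/bb meet in 0. Open state 1: 0b->1.
c: 0c undefined. 0c->0: no, aab/cb meet in 1. 0c->1: ok.
ba: 1a undefined. 1a->0: no, a/ba meet in 0. 1a->1: no, aab/ba meet in 1. Open state 2: 1a->2.
bb: 1b undefined. 1b->0: no, a/bb meet in 0. 1b->1: no, aab/bb meet in 1. 1b->2: ok.
cc: 1c undefined. 1c->0: ok.
bab: 2b undefined. 2b->0: no, a/babbc meet in 0. 2b->1: ok.
cac: 2c undefined. 2c->0: no, a/babbc meet in 0. 2c->1: no, aab/babbc meet in 1. 2c->2: ok.
caca: 2a undefined. 2a->0: ok.
All examples now run through 3 states with every (state, symbol) defined. Accept strings end in {0,1}, Reject strings end in {2}; accept={0,1}.

states=3 start=0 accept={0,1} delta: 0a->0 0b->1 0c->1 1a->2 1b->2 1c->0 2a->0 2b->1 2c->2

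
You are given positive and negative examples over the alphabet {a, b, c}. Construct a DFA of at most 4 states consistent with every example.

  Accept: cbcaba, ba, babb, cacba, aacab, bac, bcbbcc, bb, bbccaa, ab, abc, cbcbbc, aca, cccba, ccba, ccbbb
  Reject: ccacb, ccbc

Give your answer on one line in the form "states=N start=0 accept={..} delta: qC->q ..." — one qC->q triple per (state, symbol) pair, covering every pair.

states=4 start=0 accept={0,1,2} delta: 0a->0 0b->0 0c->1 1a->0 1b->0 1c->2 2a->1 2b->3 2c->0 3a->0 3b->0 3c->3

Grow the machine one transition at a time. Run the examples from 0; the earliest place one falls off (shortest prefix, ties alphabetical) gets sent to the lowest-numbered state that keeps every Accept/Reject pair distinguishable — a pair clashes when both reach the same state with identical unread suffix — and to a fresh state only if none does.
a: 0a undefined. 0a->0: ok.
b: 0b undefined. 0b->0: ok.
c: 0c undefined. 0c->0: no, cbcaba/ccacb meet in 0. Open state 1: 0c->1.
ca: 1a undefined. 1a->0: ok.
cb: 1b undefined. 1b->0: ok.
cc: 1c undefined. 1c->0: no, cbcaba/ccacb meet in 0. 1c->1: no, cbcaba/ccacb meet in 0. Open state 2: 1c->2.
cca: 2a undefined. 2a->0: no, cbcaba/ccacb meet in 0. 2a->1: ok.
ccb: 2b undefined. 2b->0: no, cbcaba/ccacb meet in 0. 2b->1: no, bac/ccacb meet in 1. 2b->2: no, bcbbcc/ccacb meet in 2. Open state 3: 2b->3.
ccc: 2c undefined. 2c->0: ok.
ccba: 3a undefined. 3a->0: ok.
ccbb: 3b undefined. 3b->0: ok.
ccbc: 3c undefined. 3c->0: no, cbcaba/ccbc meet in 0. 3c->1: no, bac/ccbc meet in 1. 3c->2: no, bcbbcc/ccbc meet in 2. 3c->3: ok.
All examples now run through 4 states with every (state, symbol) defined. Accept strings end in {0,1,2}, Reject strings end in {3}; accept={0,1,2}.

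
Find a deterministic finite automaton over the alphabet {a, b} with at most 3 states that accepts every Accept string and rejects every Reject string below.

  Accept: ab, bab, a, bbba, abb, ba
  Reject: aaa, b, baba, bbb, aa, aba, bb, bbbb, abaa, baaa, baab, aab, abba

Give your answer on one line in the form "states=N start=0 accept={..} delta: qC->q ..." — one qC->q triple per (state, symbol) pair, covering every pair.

states=3 start=0 accept={1} delta: 0a->1 0b->0 1a->2 1b->1 2a->0 2b->0

Fold the examples into a partial DFA from state 0: repeatedly fix the first undefined (state, symbol) met by the shortest-then-alphabetical prefix, trying targets in increasing order and rejecting any under which an Accept and a Reject string meet in one state with the same remainder; add a state when all current targets are rejected. Accepting states are where Accept strings end.
a: 0a undefined. 0a->0: no, ab/b meet in 0 with "b" left. Open state 1: 0a->1.
b: 0b undefined. 0b->0: ok.
aa: 1a undefined. 1a->0: no, a/aaa meet in 1. 1a->1: no, ab/baab meet in 1 with "b" left. Open state 2: 1a->2.
ab: 1b undefined. 1b->0: no, ab/b meet in 0. 1b->1: ok.
aaa: 2a undefined. 2a->0: ok.
aab: 2b undefined. 2b->0: ok.
All examples now run through 3 states with every (state, symbol) defined. Accept strings end in {1}, Reject strings end in {0,2}; accept={1}.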